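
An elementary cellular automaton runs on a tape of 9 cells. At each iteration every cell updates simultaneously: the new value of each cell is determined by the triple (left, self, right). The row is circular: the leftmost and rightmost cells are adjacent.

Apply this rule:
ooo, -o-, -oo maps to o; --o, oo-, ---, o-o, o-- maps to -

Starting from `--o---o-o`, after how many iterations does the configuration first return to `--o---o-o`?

1

--o---o-o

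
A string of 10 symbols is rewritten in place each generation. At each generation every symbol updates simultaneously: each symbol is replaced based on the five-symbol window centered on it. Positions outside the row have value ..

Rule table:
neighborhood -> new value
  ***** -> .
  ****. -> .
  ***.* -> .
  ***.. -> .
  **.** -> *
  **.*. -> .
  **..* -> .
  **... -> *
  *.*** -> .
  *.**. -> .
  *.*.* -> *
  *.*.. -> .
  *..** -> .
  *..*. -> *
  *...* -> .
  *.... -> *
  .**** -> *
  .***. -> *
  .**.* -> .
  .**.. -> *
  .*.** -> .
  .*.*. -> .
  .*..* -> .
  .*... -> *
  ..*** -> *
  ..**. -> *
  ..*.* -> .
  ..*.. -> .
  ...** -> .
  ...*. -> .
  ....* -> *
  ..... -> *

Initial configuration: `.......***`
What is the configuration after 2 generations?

**....*.**

generation 1: ******.**.
generation 2: **....*.**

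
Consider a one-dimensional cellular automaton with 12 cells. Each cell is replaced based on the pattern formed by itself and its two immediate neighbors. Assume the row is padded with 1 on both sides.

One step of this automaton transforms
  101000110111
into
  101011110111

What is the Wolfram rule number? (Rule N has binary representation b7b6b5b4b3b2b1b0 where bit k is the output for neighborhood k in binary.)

position 10: 111 → 1  (bit 7 = 1)
position 0: 110 → 1  (bit 6 = 1)
position 1: 101 → 0  (bit 5 = 0)
position 3: 100 → 0  (bit 4 = 0)
position 6: 011 → 1  (bit 3 = 1)
position 2: 010 → 1  (bit 2 = 1)
position 5: 001 → 1  (bit 1 = 1)
position 4: 000 → 1  (bit 0 = 1)
bits b7..b0 = 11001111 = 207

207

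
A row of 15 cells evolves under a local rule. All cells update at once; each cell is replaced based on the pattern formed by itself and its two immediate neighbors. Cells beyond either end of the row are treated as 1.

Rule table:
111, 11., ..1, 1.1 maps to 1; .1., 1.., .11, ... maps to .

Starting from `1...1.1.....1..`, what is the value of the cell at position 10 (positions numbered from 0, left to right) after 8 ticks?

.

1..1.1.....1..1
1.1.1.....1..1.
11.1.....1..1.1
111.....1..1.1.
111....1..1.1.1
111...1..1.1.1.
111..1..1.1.1.1
111.1..1.1.1.1.
position 10 holds .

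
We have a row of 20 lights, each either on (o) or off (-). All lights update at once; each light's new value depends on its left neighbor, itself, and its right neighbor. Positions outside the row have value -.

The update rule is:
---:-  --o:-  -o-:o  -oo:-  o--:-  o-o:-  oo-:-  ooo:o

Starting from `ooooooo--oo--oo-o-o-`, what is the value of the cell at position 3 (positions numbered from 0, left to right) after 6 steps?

o

-ooooo----------o-o-
--ooo-----------o-o-
---o------------o-o-
---o------------o-o-  (fixed point — unchanged through step 6)
position 3 holds o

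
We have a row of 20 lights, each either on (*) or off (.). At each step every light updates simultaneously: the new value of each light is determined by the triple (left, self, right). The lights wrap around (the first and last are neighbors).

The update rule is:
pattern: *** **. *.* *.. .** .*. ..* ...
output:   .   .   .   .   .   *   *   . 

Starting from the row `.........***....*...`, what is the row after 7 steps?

..*......**.........

step 1: ........*......**...
step 2: .......**.....*.....
step 3: ......*......**.....
step 4: .....**.....*.......
step 5: ....*......**.......
step 6: ...**.....*.........
step 7: ..*......**.........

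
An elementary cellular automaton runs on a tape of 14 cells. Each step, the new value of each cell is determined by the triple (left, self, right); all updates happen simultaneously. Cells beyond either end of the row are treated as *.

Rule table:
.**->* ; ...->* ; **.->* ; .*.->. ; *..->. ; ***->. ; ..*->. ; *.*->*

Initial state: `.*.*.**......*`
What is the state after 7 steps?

*.*.***.****.*
**.**.***..***
.******.*..*..
**....**......
.*.**.**.****.
*.********..**
***......*..*.

***......*..*.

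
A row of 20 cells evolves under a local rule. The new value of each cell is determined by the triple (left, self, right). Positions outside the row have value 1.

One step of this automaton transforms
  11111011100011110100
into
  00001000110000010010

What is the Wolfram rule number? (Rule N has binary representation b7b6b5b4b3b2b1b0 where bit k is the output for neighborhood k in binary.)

80

position 0: 111 → 0  (bit 7 = 0)
position 4: 110 → 1  (bit 6 = 1)
position 5: 101 → 0  (bit 5 = 0)
position 9: 100 → 1  (bit 4 = 1)
position 6: 011 → 0  (bit 3 = 0)
position 17: 010 → 0  (bit 2 = 0)
position 11: 001 → 0  (bit 1 = 0)
position 10: 000 → 0  (bit 0 = 0)
bits b7..b0 = 01010000 = 80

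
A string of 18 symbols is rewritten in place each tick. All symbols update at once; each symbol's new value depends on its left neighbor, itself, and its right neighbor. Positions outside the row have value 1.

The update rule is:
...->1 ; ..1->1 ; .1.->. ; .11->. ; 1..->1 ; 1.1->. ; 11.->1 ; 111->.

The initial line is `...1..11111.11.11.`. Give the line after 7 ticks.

.1.....1..1..11111

111.11....1..1..1.
..1..11111.11.11..
11.11....1..1..111
.1..11111.11.11...
..11....1..1..1111
11.11111.11.11....
.1.....1..1..11111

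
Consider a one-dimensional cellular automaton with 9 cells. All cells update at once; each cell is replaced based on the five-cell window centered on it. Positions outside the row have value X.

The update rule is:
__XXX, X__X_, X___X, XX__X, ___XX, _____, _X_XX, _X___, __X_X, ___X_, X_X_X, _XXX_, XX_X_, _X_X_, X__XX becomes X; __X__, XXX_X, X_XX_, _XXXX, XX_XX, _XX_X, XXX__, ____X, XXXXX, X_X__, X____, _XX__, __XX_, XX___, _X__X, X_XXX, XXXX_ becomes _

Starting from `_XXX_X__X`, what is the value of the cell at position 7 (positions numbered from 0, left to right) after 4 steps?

X

__X_X__XX
XXXX__XX_
____XX___
___X___XX
position 7 holds X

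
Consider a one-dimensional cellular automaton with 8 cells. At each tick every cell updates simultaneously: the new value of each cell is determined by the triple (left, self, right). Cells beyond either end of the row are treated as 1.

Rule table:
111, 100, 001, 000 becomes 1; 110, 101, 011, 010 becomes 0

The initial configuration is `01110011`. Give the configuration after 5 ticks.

11101111

tick 1: 00101101
tick 2: 11000000
tick 3: 10111111
tick 4: 00011111
tick 5: 11101111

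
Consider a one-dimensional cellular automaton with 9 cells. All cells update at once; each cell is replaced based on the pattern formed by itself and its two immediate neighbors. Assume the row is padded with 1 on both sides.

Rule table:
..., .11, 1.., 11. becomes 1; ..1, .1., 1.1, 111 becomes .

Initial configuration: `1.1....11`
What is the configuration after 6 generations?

generation 1: 1..111.1.
generation 2: 11.1.1...
generation 3: .1....11.
generation 4: ..111.11.
generation 5: 1.1.1.11.
generation 6: 1.....11.

1.....11.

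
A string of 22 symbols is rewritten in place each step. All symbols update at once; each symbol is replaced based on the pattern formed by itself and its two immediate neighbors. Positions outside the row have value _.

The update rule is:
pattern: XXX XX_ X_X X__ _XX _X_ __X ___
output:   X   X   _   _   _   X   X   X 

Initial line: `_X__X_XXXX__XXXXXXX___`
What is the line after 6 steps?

_X__X_X_XX_X_X_X__X__X

step 1: XX_XX__XXX_X_XXXXXX_XX
step 2: _X__X_X_XX_X__XXXXX__X
step 3: XX_XX_X__X_X_X_XXXX_XX
step 4: _X__X_X_XX_X_X__XXX__X
step 5: XX_XX_X__X_X_X_X_XX_XX
step 6: _X__X_X_XX_X_X_X__X__X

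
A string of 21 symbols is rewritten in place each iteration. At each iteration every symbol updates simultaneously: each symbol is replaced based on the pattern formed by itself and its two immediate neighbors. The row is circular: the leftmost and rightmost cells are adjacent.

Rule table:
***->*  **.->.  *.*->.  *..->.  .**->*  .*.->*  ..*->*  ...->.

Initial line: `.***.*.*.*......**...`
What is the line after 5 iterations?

***..*.*.*.....**....
**..**.*.*....**....*
*..**..*.*...**....**
..**..**.*..**....***
.**..**..*.**....***.

.**..**..*.**....***.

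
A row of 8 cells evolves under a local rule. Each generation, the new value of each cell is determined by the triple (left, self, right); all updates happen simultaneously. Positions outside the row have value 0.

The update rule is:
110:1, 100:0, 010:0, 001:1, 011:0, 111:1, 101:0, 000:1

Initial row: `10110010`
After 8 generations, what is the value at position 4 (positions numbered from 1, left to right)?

generation 1: 00010100
generation 2: 11100001
generation 3: 01101110
generation 4: 10100110
generation 5: 00001010
generation 6: 11110000
generation 7: 01110111
generation 8: 10110011
position 4 holds 1

1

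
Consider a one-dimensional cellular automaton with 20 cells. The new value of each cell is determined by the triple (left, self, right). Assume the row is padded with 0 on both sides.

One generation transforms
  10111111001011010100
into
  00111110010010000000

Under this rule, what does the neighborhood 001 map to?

1

At position 9 the neighborhood is 001; the next row has 1 there.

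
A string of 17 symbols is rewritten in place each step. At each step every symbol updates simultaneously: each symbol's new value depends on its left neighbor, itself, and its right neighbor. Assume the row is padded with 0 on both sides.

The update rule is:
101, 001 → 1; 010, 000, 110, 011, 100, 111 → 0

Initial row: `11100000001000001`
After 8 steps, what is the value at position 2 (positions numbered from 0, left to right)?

00000000010000010
00000000100000100
00000001000001000
00000010000010000
00000100000100000
00001000001000000
00010000010000000
00100000100000000
position 2 holds 1

1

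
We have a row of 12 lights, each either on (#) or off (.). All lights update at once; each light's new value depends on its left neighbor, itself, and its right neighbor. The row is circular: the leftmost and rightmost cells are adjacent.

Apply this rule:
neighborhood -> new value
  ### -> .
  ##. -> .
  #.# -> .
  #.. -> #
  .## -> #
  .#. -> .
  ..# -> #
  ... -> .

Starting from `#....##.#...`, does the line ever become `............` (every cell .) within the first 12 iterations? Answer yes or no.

iteration 1: .#..##...#.#
iteration 2: ..###.#.#...
iteration 3: .##......#..
iteration 4: ##.#....#.#.
iteration 5: #...#..#....
iteration 6: .#.#.##.#..#
iteration 7: .....#...##.
iteration 8: ....#.#.##.#
iteration 9: #..#....#...
iteration 10: .##.#..#.#.#
iteration 11: .#...##.....
iteration 12: #.#.##.#....
iteration 12 is #.#.##.#...., still not uniform .

no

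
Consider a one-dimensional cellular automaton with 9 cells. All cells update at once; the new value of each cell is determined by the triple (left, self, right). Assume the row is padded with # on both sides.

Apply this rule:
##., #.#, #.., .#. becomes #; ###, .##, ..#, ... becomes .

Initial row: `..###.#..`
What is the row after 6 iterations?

#...####.
##.....##
.##......
#.##.....
##.##....
.##.##...

.##.##...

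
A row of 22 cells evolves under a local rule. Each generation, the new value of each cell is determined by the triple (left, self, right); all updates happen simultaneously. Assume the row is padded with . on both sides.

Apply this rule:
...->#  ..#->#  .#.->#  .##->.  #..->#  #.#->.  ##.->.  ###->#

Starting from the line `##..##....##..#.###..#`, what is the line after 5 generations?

..##..####..###..#.###
##..##.##.##.#.###..#.
..##.........#..#.####
##..#############..##.
..##.###########.##..#

..##.###########.##..#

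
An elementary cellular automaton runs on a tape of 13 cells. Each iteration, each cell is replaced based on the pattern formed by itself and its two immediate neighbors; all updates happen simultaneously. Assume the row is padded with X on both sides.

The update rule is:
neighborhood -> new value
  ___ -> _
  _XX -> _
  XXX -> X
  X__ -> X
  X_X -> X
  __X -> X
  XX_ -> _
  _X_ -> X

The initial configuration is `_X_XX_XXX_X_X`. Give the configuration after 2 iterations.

XX_XXXXXX_X_X

XXX__X_X_XXX_
XX_XXXXXX_X_X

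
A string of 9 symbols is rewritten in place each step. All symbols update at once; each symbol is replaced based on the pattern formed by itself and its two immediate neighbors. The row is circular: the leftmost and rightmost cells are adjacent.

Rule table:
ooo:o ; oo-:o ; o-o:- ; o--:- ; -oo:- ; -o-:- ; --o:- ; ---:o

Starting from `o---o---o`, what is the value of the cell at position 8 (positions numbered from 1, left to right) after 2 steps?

step 1: o-o---o--
step 2: ----o----
position 8 holds -

-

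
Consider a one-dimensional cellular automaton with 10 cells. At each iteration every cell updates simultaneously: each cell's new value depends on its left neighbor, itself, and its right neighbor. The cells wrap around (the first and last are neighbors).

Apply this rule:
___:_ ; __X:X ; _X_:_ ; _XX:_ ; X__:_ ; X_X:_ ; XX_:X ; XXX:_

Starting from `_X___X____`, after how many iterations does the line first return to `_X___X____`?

X___X_____
___X_____X
__X_____X_
_X_____X__
X_____X___
_____X___X
____X___X_
___X___X__
__X___X___
_X___X____

10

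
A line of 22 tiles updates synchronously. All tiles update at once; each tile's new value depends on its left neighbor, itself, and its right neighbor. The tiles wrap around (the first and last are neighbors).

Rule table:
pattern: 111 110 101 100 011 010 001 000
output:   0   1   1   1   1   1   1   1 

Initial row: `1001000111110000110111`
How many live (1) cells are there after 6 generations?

generation 1: 1111111100011111111100
generation 2: 1000000111110000000111
generation 3: 1111111100011111111100  (repeats generation 1; period 2)
generation 6: 1000000111110000000111
count of 1: 9

9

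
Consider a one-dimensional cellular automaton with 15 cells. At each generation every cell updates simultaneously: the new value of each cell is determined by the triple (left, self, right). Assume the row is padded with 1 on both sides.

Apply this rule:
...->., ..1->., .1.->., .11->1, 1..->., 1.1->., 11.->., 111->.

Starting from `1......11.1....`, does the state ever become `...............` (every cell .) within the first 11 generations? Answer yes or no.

yes

generation 1: .......1.......
generation 2: ...............
all cells are . at generation 2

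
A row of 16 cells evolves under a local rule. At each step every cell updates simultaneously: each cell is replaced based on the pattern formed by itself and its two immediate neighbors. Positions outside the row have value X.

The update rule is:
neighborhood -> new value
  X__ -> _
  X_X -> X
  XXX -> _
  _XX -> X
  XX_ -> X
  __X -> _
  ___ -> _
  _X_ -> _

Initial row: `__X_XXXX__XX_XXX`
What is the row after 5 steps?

___XX___________

step 1: ___XX__X__XXXX__
step 2: ___XX_____X__X__
step 3: ___XX___________
step 4: ___XX___________  (fixed point — unchanged through step 5)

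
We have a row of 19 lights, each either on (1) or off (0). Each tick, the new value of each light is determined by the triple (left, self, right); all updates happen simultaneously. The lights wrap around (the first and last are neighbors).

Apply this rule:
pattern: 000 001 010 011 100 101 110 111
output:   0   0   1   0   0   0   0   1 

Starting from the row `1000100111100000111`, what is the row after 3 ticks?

0000100000000000000

0000100011000000011
0000100000000000000
0000100000000000000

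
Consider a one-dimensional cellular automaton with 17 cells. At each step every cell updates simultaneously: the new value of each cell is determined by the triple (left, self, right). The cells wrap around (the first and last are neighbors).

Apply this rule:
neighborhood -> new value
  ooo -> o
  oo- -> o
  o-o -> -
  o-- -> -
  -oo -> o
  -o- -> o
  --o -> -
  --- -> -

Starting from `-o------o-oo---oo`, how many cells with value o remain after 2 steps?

-o------o-oo---oo  (fixed point — unchanged through step 2)
count of o: 6

6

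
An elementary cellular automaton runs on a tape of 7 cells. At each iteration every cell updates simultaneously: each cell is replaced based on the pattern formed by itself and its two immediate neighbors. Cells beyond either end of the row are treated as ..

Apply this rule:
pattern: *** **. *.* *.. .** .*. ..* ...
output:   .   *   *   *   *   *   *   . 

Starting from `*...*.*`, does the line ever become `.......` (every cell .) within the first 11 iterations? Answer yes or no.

**.****
****..*
*..****
****..*  (repeats iteration 2; period 2)
iteration 11: *..****
iteration 11 is *..****, still not uniform .

no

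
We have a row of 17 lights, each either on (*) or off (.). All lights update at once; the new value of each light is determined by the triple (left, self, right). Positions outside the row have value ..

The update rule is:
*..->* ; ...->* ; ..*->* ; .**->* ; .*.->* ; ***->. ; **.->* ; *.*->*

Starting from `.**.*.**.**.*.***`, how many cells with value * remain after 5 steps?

step 1: ***************.*
step 2: *.............***
step 3: ***************.*  (repeats step 1; period 2)
step 5: ***************.*
count of *: 16

16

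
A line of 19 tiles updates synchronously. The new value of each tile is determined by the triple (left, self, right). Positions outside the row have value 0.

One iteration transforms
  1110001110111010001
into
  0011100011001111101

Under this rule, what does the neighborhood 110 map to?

1

At position 2 the neighborhood is 110; the next row has 1 there.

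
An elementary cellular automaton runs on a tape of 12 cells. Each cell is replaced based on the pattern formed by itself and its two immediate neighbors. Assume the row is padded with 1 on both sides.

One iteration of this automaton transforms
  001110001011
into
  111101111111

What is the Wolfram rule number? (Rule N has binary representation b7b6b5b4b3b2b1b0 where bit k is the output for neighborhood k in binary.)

191

position 3: 111 → 1  (bit 7 = 1)
position 4: 110 → 0  (bit 6 = 0)
position 9: 101 → 1  (bit 5 = 1)
position 0: 100 → 1  (bit 4 = 1)
position 2: 011 → 1  (bit 3 = 1)
position 8: 010 → 1  (bit 2 = 1)
position 1: 001 → 1  (bit 1 = 1)
position 6: 000 → 1  (bit 0 = 1)
bits b7..b0 = 10111111 = 191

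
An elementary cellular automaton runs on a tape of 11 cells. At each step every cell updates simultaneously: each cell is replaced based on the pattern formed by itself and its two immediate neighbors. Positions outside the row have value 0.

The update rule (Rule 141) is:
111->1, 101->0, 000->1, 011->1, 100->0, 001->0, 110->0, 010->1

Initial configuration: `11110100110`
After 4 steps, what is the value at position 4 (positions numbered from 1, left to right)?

11100100100
11000100101
10010100101
10010100101
position 4 holds 1

1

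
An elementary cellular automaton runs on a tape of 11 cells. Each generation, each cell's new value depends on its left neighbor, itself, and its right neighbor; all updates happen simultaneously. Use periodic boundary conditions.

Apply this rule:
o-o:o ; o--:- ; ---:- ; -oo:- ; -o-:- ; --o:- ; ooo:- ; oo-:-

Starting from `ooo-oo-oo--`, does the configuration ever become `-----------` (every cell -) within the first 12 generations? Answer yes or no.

yes

generation 1: ---o--o----
generation 2: -----------
all cells are - at generation 2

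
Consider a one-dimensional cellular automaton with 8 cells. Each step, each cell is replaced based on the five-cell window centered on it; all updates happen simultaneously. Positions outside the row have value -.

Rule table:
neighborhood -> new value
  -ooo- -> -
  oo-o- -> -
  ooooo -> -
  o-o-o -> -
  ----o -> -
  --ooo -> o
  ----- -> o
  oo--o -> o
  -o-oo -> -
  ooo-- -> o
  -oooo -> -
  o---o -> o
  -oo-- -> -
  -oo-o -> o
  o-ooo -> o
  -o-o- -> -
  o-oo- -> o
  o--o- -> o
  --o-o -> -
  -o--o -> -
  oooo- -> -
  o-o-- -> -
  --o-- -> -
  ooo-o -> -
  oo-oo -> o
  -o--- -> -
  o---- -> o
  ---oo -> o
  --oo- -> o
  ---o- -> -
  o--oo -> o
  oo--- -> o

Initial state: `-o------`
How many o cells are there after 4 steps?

3

step 1: ---ooooo
step 2: o-oo---o
step 3: --o-oo--
step 4: ----o-oo
count of o: 3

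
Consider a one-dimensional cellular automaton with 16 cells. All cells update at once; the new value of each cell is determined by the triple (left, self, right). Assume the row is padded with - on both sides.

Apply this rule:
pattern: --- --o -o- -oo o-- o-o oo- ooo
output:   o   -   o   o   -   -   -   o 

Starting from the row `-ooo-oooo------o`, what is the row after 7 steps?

-o-o-o--o-o--o-o

step 1: -oo--ooo--oooo-o
step 2: -o---oo---ooo--o
step 3: -o-o-o--o-oo---o
step 4: -o-o-o--o-o--o-o
step 5: -o-o-o--o-o--o-o  (fixed point — unchanged through step 7)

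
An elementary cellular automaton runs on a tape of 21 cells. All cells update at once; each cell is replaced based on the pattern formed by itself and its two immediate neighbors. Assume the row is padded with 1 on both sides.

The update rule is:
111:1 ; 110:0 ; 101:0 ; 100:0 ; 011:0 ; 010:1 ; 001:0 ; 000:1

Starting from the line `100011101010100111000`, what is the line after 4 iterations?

001001001010100010010
001001001010101010010
001001001010101010010  (fixed point — unchanged through iteration 4)

001001001010101010010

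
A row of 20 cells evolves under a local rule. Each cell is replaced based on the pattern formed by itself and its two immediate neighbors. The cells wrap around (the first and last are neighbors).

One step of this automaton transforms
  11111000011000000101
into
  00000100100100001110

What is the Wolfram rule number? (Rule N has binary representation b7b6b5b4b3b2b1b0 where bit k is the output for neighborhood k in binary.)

54

position 0: 111 → 0  (bit 7 = 0)
position 4: 110 → 0  (bit 6 = 0)
position 18: 101 → 1  (bit 5 = 1)
position 5: 100 → 1  (bit 4 = 1)
position 9: 011 → 0  (bit 3 = 0)
position 17: 010 → 1  (bit 2 = 1)
position 8: 001 → 1  (bit 1 = 1)
position 6: 000 → 0  (bit 0 = 0)
bits b7..b0 = 00110110 = 54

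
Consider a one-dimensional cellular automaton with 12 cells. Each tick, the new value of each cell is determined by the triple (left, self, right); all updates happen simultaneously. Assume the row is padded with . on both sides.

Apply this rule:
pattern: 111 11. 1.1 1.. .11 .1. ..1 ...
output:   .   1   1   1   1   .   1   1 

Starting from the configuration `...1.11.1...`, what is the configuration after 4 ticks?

tick 1: 111.1111.111
tick 2: 1.111..111.1
tick 3: .11.1111.11.
tick 4: 11111..11111

11111..11111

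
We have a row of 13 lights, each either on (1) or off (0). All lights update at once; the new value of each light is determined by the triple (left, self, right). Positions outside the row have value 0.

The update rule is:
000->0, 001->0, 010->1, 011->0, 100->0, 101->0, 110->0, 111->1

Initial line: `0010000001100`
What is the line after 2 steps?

0010000000000

0010000000000
0010000000000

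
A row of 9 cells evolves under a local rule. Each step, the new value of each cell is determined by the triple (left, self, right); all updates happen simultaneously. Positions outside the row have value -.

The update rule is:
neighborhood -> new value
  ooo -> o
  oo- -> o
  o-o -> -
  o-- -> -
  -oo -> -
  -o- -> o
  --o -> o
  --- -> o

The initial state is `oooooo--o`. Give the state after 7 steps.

o-o--o-oo

step 1: -ooooo-oo
step 2: o-oooo--o
step 3: o--ooo-oo
step 4: o-o-oo--o
step 5: o-o--o-oo
step 6: o-o-oo--o  (repeats step 4; period 2)
step 7: o-o--o-oo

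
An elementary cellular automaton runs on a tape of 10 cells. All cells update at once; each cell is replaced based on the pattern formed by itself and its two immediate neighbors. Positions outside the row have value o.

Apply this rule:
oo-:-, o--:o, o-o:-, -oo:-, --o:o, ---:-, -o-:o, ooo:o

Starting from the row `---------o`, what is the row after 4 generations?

---o-ooo-o

o-------o-
-o-----oo-
-oo---o---
---o-ooo-o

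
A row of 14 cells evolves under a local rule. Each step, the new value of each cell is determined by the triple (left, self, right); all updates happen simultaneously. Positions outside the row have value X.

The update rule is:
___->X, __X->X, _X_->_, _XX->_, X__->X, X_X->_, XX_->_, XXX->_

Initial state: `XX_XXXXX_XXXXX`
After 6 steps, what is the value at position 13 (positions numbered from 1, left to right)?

step 1: ______________
step 2: XXXXXXXXXXXXXX
step 3: ______________  (repeats step 1; period 2)
step 6: XXXXXXXXXXXXXX
position 13 holds X

X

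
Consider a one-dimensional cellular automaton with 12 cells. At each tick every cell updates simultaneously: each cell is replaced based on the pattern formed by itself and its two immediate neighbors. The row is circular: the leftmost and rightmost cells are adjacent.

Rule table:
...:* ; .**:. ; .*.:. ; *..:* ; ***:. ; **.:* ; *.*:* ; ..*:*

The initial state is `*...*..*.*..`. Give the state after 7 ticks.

*.**.**.**.*

tick 1: .***.**.*.**
tick 2: *..**.**.*.*
tick 3: ***.**.**.*.
tick 4: ..**.**.**.*
tick 5: **.**.**.**.
tick 6: .**.**.**.**
tick 7: *.**.**.**.*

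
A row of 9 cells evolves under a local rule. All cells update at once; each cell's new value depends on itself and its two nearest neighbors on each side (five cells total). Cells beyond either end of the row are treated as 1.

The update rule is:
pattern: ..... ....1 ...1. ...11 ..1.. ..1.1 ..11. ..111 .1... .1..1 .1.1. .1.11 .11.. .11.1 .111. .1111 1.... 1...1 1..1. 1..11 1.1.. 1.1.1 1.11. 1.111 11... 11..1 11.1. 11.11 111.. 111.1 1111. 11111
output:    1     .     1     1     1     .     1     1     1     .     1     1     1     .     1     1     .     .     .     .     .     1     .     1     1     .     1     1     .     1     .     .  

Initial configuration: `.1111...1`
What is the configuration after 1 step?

111..1.11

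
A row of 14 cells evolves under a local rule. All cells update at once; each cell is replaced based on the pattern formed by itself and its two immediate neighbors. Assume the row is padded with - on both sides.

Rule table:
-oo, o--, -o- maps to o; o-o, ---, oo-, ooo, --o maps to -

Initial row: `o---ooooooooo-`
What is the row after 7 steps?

step 1: oo--o--------o
step 2: o-o-oo-------o
step 3: o-o-o-o------o
step 4: o-o-o-oo-----o
step 5: o-o-o-o-o----o
step 6: o-o-o-o-oo---o
step 7: o-o-o-o-o-o--o

o-o-o-o-o-o--o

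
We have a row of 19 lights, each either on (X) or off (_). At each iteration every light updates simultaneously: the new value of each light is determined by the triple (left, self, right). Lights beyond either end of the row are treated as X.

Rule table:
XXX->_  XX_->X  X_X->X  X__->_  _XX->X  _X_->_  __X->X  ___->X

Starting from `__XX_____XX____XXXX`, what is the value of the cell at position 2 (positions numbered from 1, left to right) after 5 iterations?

X

iteration 1: _XXX_XXXXXX_XXXX___
iteration 2: XX_XXX____XXX__X_XX
iteration 3: _XXX_X_XXXX_X_X_XX_
iteration 4: XX_XX_XX__XX_X_XXXX
iteration 5: _XXXXXXX_XXXX_XX___
position 2 holds X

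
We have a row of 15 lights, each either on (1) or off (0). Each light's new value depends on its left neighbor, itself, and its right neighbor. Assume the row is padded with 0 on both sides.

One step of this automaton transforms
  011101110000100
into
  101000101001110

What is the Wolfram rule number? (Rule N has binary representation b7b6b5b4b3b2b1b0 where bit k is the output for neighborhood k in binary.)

position 2: 111 → 1  (bit 7 = 1)
position 3: 110 → 0  (bit 6 = 0)
position 4: 101 → 0  (bit 5 = 0)
position 8: 100 → 1  (bit 4 = 1)
position 1: 011 → 0  (bit 3 = 0)
position 12: 010 → 1  (bit 2 = 1)
position 0: 001 → 1  (bit 1 = 1)
position 9: 000 → 0  (bit 0 = 0)
bits b7..b0 = 10010110 = 150

150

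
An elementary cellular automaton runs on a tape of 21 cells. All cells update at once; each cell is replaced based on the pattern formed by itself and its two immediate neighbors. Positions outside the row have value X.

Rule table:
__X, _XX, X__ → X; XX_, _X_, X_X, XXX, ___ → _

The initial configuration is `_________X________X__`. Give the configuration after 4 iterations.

X_______X_X______X_XX
_X_____X___X____X__X_
__X___X_X_X_X__X_XX__
XX_X_X_______XX__X_XX

XX_X_X_______XX__X_XX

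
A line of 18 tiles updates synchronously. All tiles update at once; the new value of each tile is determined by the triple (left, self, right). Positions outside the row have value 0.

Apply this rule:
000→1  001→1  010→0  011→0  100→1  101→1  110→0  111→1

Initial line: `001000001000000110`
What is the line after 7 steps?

110101010101101001

110111110111111001
001011101011110110
110101010101101001
001010101010010110
110101010101101001  (repeats step 3; period 2)
step 7: 110101010101101001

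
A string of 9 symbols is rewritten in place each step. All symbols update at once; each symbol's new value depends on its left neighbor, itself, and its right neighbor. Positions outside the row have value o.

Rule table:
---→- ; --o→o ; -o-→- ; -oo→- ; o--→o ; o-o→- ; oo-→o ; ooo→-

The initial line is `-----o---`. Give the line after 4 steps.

--oo-o-o-

o---o-o-o
oo-o-----
-o--o---o
--oo-o-o-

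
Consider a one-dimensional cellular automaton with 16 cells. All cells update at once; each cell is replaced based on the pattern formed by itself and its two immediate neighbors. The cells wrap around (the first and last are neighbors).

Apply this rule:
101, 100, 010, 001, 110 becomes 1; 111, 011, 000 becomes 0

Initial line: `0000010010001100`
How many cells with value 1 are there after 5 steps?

step 1: 0000111111010110
step 2: 0001000001111011
step 3: 1011100010001101
step 4: 1100110111010110
step 5: 0111011001111011
count of 1: 11

11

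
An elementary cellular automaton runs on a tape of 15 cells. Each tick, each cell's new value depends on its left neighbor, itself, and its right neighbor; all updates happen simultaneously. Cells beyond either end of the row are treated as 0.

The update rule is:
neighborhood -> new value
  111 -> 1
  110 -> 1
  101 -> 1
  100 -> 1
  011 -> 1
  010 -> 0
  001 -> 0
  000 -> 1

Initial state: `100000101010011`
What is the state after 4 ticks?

011111110011111

011110010101011
011111001010111
011111100101111
011111110011111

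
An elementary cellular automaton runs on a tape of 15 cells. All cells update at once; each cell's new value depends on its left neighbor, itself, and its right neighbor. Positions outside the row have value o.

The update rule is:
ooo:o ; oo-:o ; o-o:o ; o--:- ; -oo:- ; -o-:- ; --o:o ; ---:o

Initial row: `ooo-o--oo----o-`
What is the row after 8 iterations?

oooooooooo-o-o-

oooo--o-o-ooo-o
oooo-o-o-o-ooo-
ooooo-o-o-o-ooo
oooooo-o-o-o-oo
ooooooo-o-o-o-o
oooooooo-o-o-o-
ooooooooo-o-o-o
oooooooooo-o-o-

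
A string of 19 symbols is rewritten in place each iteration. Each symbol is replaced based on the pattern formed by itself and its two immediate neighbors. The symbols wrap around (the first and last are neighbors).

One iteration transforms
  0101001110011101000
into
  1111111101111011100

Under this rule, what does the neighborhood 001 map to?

1

At position 0 the neighborhood is 001; the next row has 1 there.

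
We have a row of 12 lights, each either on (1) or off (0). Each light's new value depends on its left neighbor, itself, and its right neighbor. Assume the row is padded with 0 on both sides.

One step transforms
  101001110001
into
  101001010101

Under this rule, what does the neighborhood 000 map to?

At position 9 the neighborhood is 000; the next row has 1 there.

1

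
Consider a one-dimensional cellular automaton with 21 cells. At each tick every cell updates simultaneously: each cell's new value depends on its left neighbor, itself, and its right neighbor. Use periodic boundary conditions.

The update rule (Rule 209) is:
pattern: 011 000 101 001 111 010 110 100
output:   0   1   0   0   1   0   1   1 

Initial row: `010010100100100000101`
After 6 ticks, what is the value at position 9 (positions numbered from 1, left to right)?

001000010010011110000
100111001001001111111
110011100100100111111
111001110010010011111
111100111001001001111
111110011100100100111
position 9 holds 1

1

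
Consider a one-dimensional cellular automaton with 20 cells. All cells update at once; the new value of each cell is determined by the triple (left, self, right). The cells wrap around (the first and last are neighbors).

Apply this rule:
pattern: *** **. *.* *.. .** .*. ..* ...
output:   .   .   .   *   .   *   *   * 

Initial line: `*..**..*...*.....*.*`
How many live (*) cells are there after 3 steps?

step 1: .**..*************..
step 2: *..**.............**
step 3: .**..*************..
count of *: 15

15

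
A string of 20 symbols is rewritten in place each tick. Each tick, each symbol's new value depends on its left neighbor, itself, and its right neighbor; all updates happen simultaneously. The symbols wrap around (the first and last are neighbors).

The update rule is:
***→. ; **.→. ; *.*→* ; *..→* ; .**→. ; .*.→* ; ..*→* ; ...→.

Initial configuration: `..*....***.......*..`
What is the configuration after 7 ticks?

...******...*.....*.

tick 1: .***..*...*.....***.
tick 2: *...****.***...*...*
tick 3: .*.*....*...*.***.*.
tick 4: *****..***.***...***
tick 5: .....**...*...*.*...
tick 6: ....*..*.***.*****..
tick 7: ...******...*.....*.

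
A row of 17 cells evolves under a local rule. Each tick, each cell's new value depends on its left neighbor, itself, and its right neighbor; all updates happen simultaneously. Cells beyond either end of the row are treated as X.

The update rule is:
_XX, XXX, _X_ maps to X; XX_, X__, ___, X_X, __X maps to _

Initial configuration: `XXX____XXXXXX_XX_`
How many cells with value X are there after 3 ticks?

tick 1: XX_____XXXXX__X__
tick 2: X______XXXX___X__
tick 3: _______XXX____X__
count of X: 4

4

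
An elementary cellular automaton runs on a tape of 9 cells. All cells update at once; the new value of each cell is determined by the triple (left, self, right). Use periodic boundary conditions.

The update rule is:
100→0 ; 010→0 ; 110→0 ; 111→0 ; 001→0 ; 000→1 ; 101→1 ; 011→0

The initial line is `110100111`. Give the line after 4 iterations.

100011111

001000000
100011111
001000000  (repeats iteration 1; period 2)
iteration 4: 100011111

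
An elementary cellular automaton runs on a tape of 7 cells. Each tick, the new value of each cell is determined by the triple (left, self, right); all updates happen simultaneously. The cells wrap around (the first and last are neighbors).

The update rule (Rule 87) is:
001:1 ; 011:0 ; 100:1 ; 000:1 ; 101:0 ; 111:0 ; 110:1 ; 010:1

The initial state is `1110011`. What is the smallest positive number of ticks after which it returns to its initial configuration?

14

0011100
1100111
0111000
1001111
1110000
0011111
1100001
0111110
1000011
1111100
0000111
1111001
0001110
1110011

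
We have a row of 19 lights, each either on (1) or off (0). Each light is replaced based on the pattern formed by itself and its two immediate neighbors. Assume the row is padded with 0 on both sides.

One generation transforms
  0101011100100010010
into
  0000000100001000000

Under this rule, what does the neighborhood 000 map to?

At position 12 the neighborhood is 000; the next row has 1 there.

1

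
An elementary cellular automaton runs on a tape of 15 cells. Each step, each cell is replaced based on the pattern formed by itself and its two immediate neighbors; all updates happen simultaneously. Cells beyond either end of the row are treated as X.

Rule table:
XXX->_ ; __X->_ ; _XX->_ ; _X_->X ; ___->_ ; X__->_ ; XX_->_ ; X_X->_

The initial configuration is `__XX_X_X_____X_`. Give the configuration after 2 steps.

_____X_X_____X_

step 1: _____X_X_____X_
step 2: _____X_X_____X_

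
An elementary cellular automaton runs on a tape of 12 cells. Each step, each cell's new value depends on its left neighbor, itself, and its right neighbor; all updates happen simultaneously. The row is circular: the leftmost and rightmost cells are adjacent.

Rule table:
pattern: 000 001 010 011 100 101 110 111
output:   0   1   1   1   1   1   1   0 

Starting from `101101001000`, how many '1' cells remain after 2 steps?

3

111111111101
000000000111
count of 1: 3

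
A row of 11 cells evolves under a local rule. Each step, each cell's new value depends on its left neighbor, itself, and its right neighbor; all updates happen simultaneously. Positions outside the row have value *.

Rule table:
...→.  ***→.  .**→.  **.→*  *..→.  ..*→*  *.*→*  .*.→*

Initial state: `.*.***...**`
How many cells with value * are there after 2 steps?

6

***..*..*..
..*.**.**.*
count of *: 6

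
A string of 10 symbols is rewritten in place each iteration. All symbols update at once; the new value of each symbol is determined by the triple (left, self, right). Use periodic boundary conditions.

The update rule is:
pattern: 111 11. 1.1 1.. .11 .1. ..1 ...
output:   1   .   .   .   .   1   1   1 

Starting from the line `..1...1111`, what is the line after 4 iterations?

.11.11.11.
1.........
1.11111111
...1111111

...1111111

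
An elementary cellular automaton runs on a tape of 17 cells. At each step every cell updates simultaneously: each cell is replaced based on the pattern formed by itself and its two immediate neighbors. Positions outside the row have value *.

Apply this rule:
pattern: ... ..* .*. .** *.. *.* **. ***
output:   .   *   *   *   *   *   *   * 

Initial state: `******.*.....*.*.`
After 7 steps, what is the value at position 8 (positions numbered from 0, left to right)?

*********...*****
**********.******
*****************
*****************  (fixed point — unchanged through step 7)
position 8 holds *

*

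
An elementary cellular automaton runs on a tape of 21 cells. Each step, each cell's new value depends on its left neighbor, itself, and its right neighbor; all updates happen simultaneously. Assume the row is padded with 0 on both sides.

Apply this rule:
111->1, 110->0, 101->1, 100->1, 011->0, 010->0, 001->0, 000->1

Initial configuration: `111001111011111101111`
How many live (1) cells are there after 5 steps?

7

010100110101111010110
001010001010110101001
100101100101001010100
010010010010100101011
001001001001010010100
count of 1: 7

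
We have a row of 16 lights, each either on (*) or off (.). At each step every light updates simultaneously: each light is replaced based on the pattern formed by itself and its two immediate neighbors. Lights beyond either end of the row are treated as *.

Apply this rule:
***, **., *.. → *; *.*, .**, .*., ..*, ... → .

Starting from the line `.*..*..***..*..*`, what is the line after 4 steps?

..*..*..***..*..
*..*..*..***..*.
**..*..*..***...
***..*..*..***..

***..*..*..***..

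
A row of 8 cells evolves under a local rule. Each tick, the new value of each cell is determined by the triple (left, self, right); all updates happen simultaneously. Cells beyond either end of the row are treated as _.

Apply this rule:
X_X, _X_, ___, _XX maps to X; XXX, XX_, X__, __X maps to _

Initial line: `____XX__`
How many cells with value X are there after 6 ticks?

XXX_X__X
X__XX__X
X__X___X
X__X_X_X
X__XXXXX
X__X____
count of X: 2

2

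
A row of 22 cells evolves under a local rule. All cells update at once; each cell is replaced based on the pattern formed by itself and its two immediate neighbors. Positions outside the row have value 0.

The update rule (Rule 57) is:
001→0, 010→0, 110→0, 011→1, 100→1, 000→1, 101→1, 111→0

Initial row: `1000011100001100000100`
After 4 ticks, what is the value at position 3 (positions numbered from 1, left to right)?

0

0111010011101011110011
0100101010010110001010
0010010101001101100101
1001001010101011010010
position 3 holds 0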